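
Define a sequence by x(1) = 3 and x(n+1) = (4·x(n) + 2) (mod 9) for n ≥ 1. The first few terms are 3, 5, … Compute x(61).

6

x(1) = 3, x(2) = 5, x(3) = 4, x(4) = 0, x(5) = 2, x(6) = 1, x(7) = 6, x(8) = 8, x(9) = 7, x(10) = 3.
The sequence repeats with period 9.
So x(61) = x(1 + ((61-1) mod 9)) = x(7) = 6.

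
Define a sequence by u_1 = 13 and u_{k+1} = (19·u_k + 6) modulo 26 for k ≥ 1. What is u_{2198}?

19

We have u_1 = 13,  u_2 = 19,  u_3 = 3,  u_4 = 11,  u_5 = 7,  u_6 = 9,  u_7 = 21,  u_8 = 15,  u_9 = 5,  u_{10} = 23,  u_{11} = 1,  u_{12} = 25,  u_{13} = 13.
Since u_{13} = u_1 = 13, the sequence is periodic with period 12.
So u_{2198} = u_{1 + ((2198-1) mod 12)} = u_2 = 19.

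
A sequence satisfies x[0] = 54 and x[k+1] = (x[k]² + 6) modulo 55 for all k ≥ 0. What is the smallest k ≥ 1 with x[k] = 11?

12

Computing terms: x[0] = 54,  x[1] = 7,  x[2] = 0,  x[3] = 6,  x[4] = 42,  x[5] = 10,  x[6] = 51,  x[7] = 22,  x[8] = 50,  x[9] = 31,  x[10] = 32,  x[11] = 40,  x[12] = 11,  x[13] = 17,  x[14] = 20,  x[15] = 21,  x[16] = 7.
Since x[16] = x[1] = 7, the sequence is eventually periodic: after a pre-period of length 1 it cycles with period 15.
The value 11 first appears (with k ≥ 1) at x[12].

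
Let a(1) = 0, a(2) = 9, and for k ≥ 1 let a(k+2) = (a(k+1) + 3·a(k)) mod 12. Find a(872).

We have a(1) = 0, a(2) = 9, a(3) = 9, a(4) = 0, a(5) = 3, a(6) = 3, a(7) = 0, a(8) = 9.
Since (a(7), a(8)) = (a(1), a(2)) = (0, 9) (two consecutive terms determine the rest), the sequence is periodic with period 6.
(872 - 1) mod 6 = 1, so a(872) = a(2) = 9.

9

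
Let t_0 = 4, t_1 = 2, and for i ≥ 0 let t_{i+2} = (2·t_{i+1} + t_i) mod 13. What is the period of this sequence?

Computing terms: t_0 = 4; t_1 = 2; t_2 = 8; t_3 = 5; t_4 = 5; t_5 = 2; t_6 = 9; t_7 = 7; t_8 = 10; t_9 = 1; t_{10} = 12; t_{11} = 12; t_{12} = 10; t_{13} = 6; t_{14} = 9; t_{15} = 11; t_{16} = 5; t_{17} = 8; t_{18} = 8; t_{19} = 11; t_{20} = 4; t_{21} = 6; t_{22} = 3; t_{23} = 12; t_{24} = 1; t_{25} = 1; t_{26} = 3; t_{27} = 7; t_{28} = 4; t_{29} = 2.
The sequence repeats with period 28.

28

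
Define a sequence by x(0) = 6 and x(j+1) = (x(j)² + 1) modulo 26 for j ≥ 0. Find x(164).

We have x(0) = 6; x(1) = 11; x(2) = 18; x(3) = 13; x(4) = 14; x(5) = 15; x(6) = 18.
Since x(6) = x(2) = 18, the sequence is eventually periodic: after a pre-period of length 2 it cycles with period 4.
For j ≥ 2, x(j) depends only on (j - 2) mod 4. (164 - 2) mod 4 = 2, so x(164) = x(4) = 14.

14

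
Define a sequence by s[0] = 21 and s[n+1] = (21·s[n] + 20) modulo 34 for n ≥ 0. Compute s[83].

13

Listing terms: s[0] = 21; s[1] = 19; s[2] = 11; s[3] = 13; s[4] = 21.
Since s[4] = s[0] = 21, the sequence is periodic with period 4.
So s[83] = s[0 + ((83-0) mod 4)] = s[3] = 13.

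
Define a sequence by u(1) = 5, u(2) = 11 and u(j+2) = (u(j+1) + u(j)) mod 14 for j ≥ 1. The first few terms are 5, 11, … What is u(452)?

Computing terms: u(1) = 5,  u(2) = 11,  u(3) = 2,  u(4) = 13,  u(5) = 1,  u(6) = 0,  u(7) = 1,  u(8) = 1,  u(9) = 2,  u(10) = 3,  u(11) = 5,  u(12) = 8,  u(13) = 13,  u(14) = 7,  u(15) = 6,  u(16) = 13,  u(17) = 5,  u(18) = 4,  u(19) = 9,  u(20) = 13,  u(21) = 8,  u(22) = 7,  u(23) = 1,  u(24) = 8,  u(25) = 9,  u(26) = 3,  u(27) = 12,  u(28) = 1,  u(29) = 13,  u(30) = 0,  u(31) = 13,  u(32) = 13,  u(33) = 12,  u(34) = 11,  u(35) = 9,  u(36) = 6,  u(37) = 1,  u(38) = 7,  u(39) = 8,  u(40) = 1,  u(41) = 9,  u(42) = 10,  u(43) = 5,  u(44) = 1,  u(45) = 6,  u(46) = 7,  u(47) = 13,  u(48) = 6,  u(49) = 5,  u(50) = 11.
The sequence repeats with period 48.
(452 - 1) mod 48 = 19, so u(452) = u(20) = 13.

13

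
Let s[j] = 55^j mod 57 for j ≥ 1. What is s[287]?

We have s[1] = 55; s[2] = 4; s[3] = 49; s[4] = 16; s[5] = 25; s[6] = 7; s[7] = 43; s[8] = 28; s[9] = 1; s[10] = 55.
The sequence repeats with period 9.
So s[287] = s[1 + ((287-1) mod 9)] = s[8] = 28.

28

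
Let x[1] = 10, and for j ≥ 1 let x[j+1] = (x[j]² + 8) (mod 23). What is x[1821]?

17

Listing terms: x[1] = 10,  x[2] = 16,  x[3] = 11,  x[4] = 14,  x[5] = 20,  x[6] = 17,  x[7] = 21,  x[8] = 12,  x[9] = 14.
Since x[9] = x[4] = 14, the sequence is eventually periodic: after a pre-period of length 3 it cycles with period 5.
For j ≥ 4, x[j] depends only on (j - 4) mod 5. (1821 - 4) mod 5 = 2, so x[1821] = x[6] = 17.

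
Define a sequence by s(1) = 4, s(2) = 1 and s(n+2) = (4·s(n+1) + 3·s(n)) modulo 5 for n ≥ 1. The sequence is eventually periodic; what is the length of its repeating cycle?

Computing terms: s(1) = 4, s(2) = 1, s(3) = 1, s(4) = 2, s(5) = 1, s(6) = 0, s(7) = 3, s(8) = 2, s(9) = 2, s(10) = 4, s(11) = 2, s(12) = 0, s(13) = 1, s(14) = 4, s(15) = 4, s(16) = 3, s(17) = 4, s(18) = 0, s(19) = 2, s(20) = 3, s(21) = 3, s(22) = 1, s(23) = 3, s(24) = 0, s(25) = 4, s(26) = 1.
Since (s(25), s(26)) = (s(1), s(2)) = (4, 1) (two consecutive terms determine the rest), the sequence is periodic with period 24.

24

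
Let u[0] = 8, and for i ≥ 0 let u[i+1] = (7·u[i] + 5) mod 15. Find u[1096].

We have u[0] = 8; u[1] = 1; u[2] = 12; u[3] = 14; u[4] = 13; u[5] = 6; u[6] = 2; u[7] = 4; u[8] = 3; u[9] = 11; u[10] = 7; u[11] = 9; u[12] = 8.
Since u[12] = u[0] = 8, the sequence is periodic with period 12.
So u[1096] = u[0 + ((1096-0) mod 12)] = u[4] = 13.

13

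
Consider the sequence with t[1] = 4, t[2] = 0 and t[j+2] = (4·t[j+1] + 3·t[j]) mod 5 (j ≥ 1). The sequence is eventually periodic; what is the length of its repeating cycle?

24

Computing terms: t[1] = 4; t[2] = 0; t[3] = 2; t[4] = 3; t[5] = 3; t[6] = 1; t[7] = 3; t[8] = 0; t[9] = 4; t[10] = 1; t[11] = 1; t[12] = 2; t[13] = 1; t[14] = 0; t[15] = 3; t[16] = 2; t[17] = 2; t[18] = 4; t[19] = 2; t[20] = 0; t[21] = 1; t[22] = 4; t[23] = 4; t[24] = 3; t[25] = 4; t[26] = 0.
Since (t[25], t[26]) = (t[1], t[2]) = (4, 0) (two consecutive terms determine the rest), the sequence is periodic with period 24.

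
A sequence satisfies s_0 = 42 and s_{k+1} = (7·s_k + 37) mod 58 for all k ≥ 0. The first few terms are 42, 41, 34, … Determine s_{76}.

We have s_0 = 42,  s_1 = 41,  s_2 = 34,  s_3 = 43,  s_4 = 48,  s_5 = 25,  s_6 = 38,  s_7 = 13,  s_8 = 12,  s_9 = 5,  s_{10} = 14,  s_{11} = 19,  s_{12} = 54,  s_{13} = 9,  s_{14} = 42.
Since s_{14} = s_0 = 42, the sequence is periodic with period 14.
So s_{76} = s_{0 + ((76-0) mod 14)} = s_6 = 38.

38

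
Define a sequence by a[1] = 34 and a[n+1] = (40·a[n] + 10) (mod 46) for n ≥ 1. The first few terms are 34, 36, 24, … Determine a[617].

We have a[1] = 34; a[2] = 36; a[3] = 24; a[4] = 4; a[5] = 32; a[6] = 2; a[7] = 44; a[8] = 22; a[9] = 16; a[10] = 6; a[11] = 20; a[12] = 28; a[13] = 26; a[14] = 38; a[15] = 12; a[16] = 30; a[17] = 14; a[18] = 18; a[19] = 40; a[20] = 0; a[21] = 10; a[22] = 42; a[23] = 34.
Since a[23] = a[1] = 34, the sequence is periodic with period 22.
(617 - 1) mod 22 = 0, so a[617] = a[1] = 34.

34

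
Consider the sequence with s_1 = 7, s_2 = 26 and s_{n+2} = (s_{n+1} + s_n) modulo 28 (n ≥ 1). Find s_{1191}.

s_1 = 7, s_2 = 26, s_3 = 5, s_4 = 3, s_5 = 8, s_6 = 11, s_7 = 19, s_8 = 2, s_9 = 21, s_{10} = 23, s_{11} = 16, s_{12} = 11, s_{13} = 27, s_{14} = 10, s_{15} = 9, s_{16} = 19, s_{17} = 0, s_{18} = 19, s_{19} = 19, s_{20} = 10, s_{21} = 1, s_{22} = 11, s_{23} = 12, s_{24} = 23, s_{25} = 7, s_{26} = 2, s_{27} = 9, s_{28} = 11, s_{29} = 20, s_{30} = 3, s_{31} = 23, s_{32} = 26, s_{33} = 21, s_{34} = 19, s_{35} = 12, s_{36} = 3, s_{37} = 15, s_{38} = 18, s_{39} = 5, s_{40} = 23, s_{41} = 0, s_{42} = 23, s_{43} = 23, s_{44} = 18, s_{45} = 13, s_{46} = 3, s_{47} = 16, s_{48} = 19, s_{49} = 7, s_{50} = 26.
The sequence repeats with period 48.
(1191 - 1) mod 48 = 38, so s_{1191} = s_{39} = 5.

5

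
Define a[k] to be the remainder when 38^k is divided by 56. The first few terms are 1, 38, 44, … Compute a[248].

Listing terms: a[0] = 1, a[1] = 38, a[2] = 44, a[3] = 48, a[4] = 32, a[5] = 40, a[6] = 8, a[7] = 24, a[8] = 16, a[9] = 48.
Since a[9] = a[3] = 48, the sequence is eventually periodic: after a pre-period of length 3 it cycles with period 6.
For k ≥ 3, a[k] depends only on (k - 3) mod 6. (248 - 3) mod 6 = 5, so a[248] = a[8] = 16.

16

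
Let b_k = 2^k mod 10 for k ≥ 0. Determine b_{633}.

Listing terms: b_0 = 1; b_1 = 2; b_2 = 4; b_3 = 8; b_4 = 6; b_5 = 2.
Since b_5 = b_1 = 2, the sequence is eventually periodic: after a pre-period of length 1 it cycles with period 4.
For k ≥ 1, b_k depends only on (k - 1) mod 4. (633 - 1) mod 4 = 0, so b_{633} = b_1 = 2.

2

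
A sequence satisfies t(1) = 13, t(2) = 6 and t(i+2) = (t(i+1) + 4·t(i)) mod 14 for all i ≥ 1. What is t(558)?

Computing terms: t(1) = 13, t(2) = 6, t(3) = 2, t(4) = 12, t(5) = 6, t(6) = 12, t(7) = 8, t(8) = 0, t(9) = 4, t(10) = 4, t(11) = 6, t(12) = 8, t(13) = 4, t(14) = 8, t(15) = 10, t(16) = 0, t(17) = 12, t(18) = 12, t(19) = 4, t(20) = 10, t(21) = 12, t(22) = 10, t(23) = 2, t(24) = 0, t(25) = 8, t(26) = 8, t(27) = 12, t(28) = 2, t(29) = 8, t(30) = 2, t(31) = 6, t(32) = 0, t(33) = 10, t(34) = 10, t(35) = 8, t(36) = 6, t(37) = 10, t(38) = 6, t(39) = 4, t(40) = 0, t(41) = 2, t(42) = 2, t(43) = 10, t(44) = 4, t(45) = 2, t(46) = 4, t(47) = 12, t(48) = 0, t(49) = 6, t(50) = 6, t(51) = 2.
Since (t(50), t(51)) = (t(2), t(3)) = (6, 2) (two consecutive terms determine the rest), the sequence is eventually periodic: after a pre-period of length 1 it cycles with period 48.
For i ≥ 2, t(i) depends only on (i - 2) mod 48. (558 - 2) mod 48 = 28, so t(558) = t(30) = 2.

2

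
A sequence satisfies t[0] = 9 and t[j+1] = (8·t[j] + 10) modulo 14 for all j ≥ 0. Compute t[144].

Computing terms: t[0] = 9,  t[1] = 12,  t[2] = 8,  t[3] = 4,  t[4] = 0,  t[5] = 10,  t[6] = 6,  t[7] = 2,  t[8] = 12.
Since t[8] = t[1] = 12, the sequence is eventually periodic: after a pre-period of length 1 it cycles with period 7.
For j ≥ 1, t[j] depends only on (j - 1) mod 7. (144 - 1) mod 7 = 3, so t[144] = t[4] = 0.

0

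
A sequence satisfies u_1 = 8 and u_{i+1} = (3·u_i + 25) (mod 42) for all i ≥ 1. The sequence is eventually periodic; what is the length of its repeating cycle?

6

u_1 = 8, u_2 = 7, u_3 = 4, u_4 = 37, u_5 = 10, u_6 = 13, u_7 = 22, u_8 = 7.
Since u_8 = u_2 = 7, the sequence is eventually periodic: after a pre-period of length 1 it cycles with period 6.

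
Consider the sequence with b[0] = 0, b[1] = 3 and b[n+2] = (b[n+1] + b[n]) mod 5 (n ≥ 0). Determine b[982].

3

Listing terms: b[0] = 0, b[1] = 3, b[2] = 3, b[3] = 1, b[4] = 4, b[5] = 0, b[6] = 4, b[7] = 4, b[8] = 3, b[9] = 2, b[10] = 0, b[11] = 2, b[12] = 2, b[13] = 4, b[14] = 1, b[15] = 0, b[16] = 1, b[17] = 1, b[18] = 2, b[19] = 3, b[20] = 0, b[21] = 3.
Since (b[20], b[21]) = (b[0], b[1]) = (0, 3) (two consecutive terms determine the rest), the sequence is periodic with period 20.
So b[982] = b[0 + ((982-0) mod 20)] = b[2] = 3.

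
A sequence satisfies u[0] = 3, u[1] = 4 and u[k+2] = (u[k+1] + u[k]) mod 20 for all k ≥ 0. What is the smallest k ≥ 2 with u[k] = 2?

Computing terms: u[0] = 3,  u[1] = 4,  u[2] = 7,  u[3] = 11,  u[4] = 18,  u[5] = 9,  u[6] = 7,  u[7] = 16,  u[8] = 3,  u[9] = 19,  u[10] = 2,  u[11] = 1,  u[12] = 3,  u[13] = 4.
Since (u[12], u[13]) = (u[0], u[1]) = (3, 4) (two consecutive terms determine the rest), the sequence is periodic with period 12.
The value 2 first appears (with k ≥ 2) at u[10].

10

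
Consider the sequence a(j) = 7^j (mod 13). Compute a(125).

a(1) = 7,  a(2) = 10,  a(3) = 5,  a(4) = 9,  a(5) = 11,  a(6) = 12,  a(7) = 6,  a(8) = 3,  a(9) = 8,  a(10) = 4,  a(11) = 2,  a(12) = 1,  a(13) = 7.
The sequence repeats with period 12.
So a(125) = a(1 + ((125-1) mod 12)) = a(5) = 11.

11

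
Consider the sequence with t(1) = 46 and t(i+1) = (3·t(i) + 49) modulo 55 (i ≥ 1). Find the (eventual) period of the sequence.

t(1) = 46, t(2) = 22, t(3) = 5, t(4) = 9, t(5) = 21, t(6) = 2, t(7) = 0, t(8) = 49, t(9) = 31, t(10) = 32, t(11) = 35, t(12) = 44, t(13) = 16, t(14) = 42, t(15) = 10, t(16) = 24, t(17) = 11, t(18) = 27, t(19) = 20, t(20) = 54, t(21) = 46.
Since t(21) = t(1) = 46, the sequence is periodic with period 20.

20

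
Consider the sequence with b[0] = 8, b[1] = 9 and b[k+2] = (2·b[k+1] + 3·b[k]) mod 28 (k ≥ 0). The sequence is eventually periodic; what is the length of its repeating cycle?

12

Listing terms: b[0] = 8; b[1] = 9; b[2] = 14; b[3] = 27; b[4] = 12; b[5] = 21; b[6] = 22; b[7] = 23; b[8] = 0; b[9] = 13; b[10] = 26; b[11] = 7; b[12] = 8; b[13] = 9.
The sequence repeats with period 12.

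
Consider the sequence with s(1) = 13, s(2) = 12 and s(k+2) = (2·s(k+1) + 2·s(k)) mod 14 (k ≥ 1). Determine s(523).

Computing terms: s(1) = 13; s(2) = 12; s(3) = 8; s(4) = 12; s(5) = 12; s(6) = 6; s(7) = 8; s(8) = 0; s(9) = 2; s(10) = 4; s(11) = 12; s(12) = 4; s(13) = 4; s(14) = 2; s(15) = 12; s(16) = 0; s(17) = 10; s(18) = 6; s(19) = 4; s(20) = 6; s(21) = 6; s(22) = 10; s(23) = 4; s(24) = 0; s(25) = 8; s(26) = 2; s(27) = 6; s(28) = 2; s(29) = 2; s(30) = 8; s(31) = 6; s(32) = 0; s(33) = 12; s(34) = 10; s(35) = 2; s(36) = 10; s(37) = 10; s(38) = 12; s(39) = 2; s(40) = 0; s(41) = 4; s(42) = 8; s(43) = 10; s(44) = 8; s(45) = 8; s(46) = 4; s(47) = 10; s(48) = 0; s(49) = 6; s(50) = 12; s(51) = 8.
Since (s(50), s(51)) = (s(2), s(3)) = (12, 8) (two consecutive terms determine the rest), the sequence is eventually periodic: after a pre-period of length 1 it cycles with period 48.
For k ≥ 2, s(k) depends only on (k - 2) mod 48. (523 - 2) mod 48 = 41, so s(523) = s(43) = 10.

10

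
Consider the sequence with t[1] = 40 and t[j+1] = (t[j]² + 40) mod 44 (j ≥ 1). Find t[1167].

We have t[1] = 40; t[2] = 12; t[3] = 8; t[4] = 16; t[5] = 32; t[6] = 8.
Since t[6] = t[3] = 8, the sequence is eventually periodic: after a pre-period of length 2 it cycles with period 3.
For j ≥ 3, t[j] depends only on (j - 3) mod 3. (1167 - 3) mod 3 = 0, so t[1167] = t[3] = 8.

8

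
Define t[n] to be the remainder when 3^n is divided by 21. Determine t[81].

6

We have t[1] = 3,  t[2] = 9,  t[3] = 6,  t[4] = 18,  t[5] = 12,  t[6] = 15,  t[7] = 3.
Since t[7] = t[1] = 3, the sequence is periodic with period 6.
(81 - 1) mod 6 = 2, so t[81] = t[3] = 6.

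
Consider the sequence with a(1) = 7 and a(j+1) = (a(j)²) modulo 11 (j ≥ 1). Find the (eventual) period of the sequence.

a(1) = 7; a(2) = 5; a(3) = 3; a(4) = 9; a(5) = 4; a(6) = 5.
Since a(6) = a(2) = 5, the sequence is eventually periodic: after a pre-period of length 1 it cycles with period 4.

4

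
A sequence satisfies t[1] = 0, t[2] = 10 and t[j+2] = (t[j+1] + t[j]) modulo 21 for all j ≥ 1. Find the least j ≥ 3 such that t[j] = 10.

3

Computing terms: t[1] = 0, t[2] = 10, t[3] = 10, t[4] = 20, t[5] = 9, t[6] = 8, t[7] = 17, t[8] = 4, t[9] = 0, t[10] = 4, t[11] = 4, t[12] = 8, t[13] = 12, t[14] = 20, t[15] = 11, t[16] = 10, t[17] = 0, t[18] = 10.
The sequence repeats with period 16.
The value 10 first appears (with j ≥ 3) at t[3].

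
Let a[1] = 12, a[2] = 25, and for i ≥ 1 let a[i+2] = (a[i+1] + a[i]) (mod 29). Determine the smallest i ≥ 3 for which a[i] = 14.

a[1] = 12; a[2] = 25; a[3] = 8; a[4] = 4; a[5] = 12; a[6] = 16; a[7] = 28; a[8] = 15; a[9] = 14; a[10] = 0; a[11] = 14; a[12] = 14; a[13] = 28; a[14] = 13; a[15] = 12; a[16] = 25.
Since (a[15], a[16]) = (a[1], a[2]) = (12, 25) (two consecutive terms determine the rest), the sequence is periodic with period 14.
The value 14 first appears (with i ≥ 3) at a[9].

9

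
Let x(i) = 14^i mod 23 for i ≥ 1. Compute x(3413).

x(1) = 14, x(2) = 12, x(3) = 7, x(4) = 6, x(5) = 15, x(6) = 3, x(7) = 19, x(8) = 13, x(9) = 21, x(10) = 18, x(11) = 22, x(12) = 9, x(13) = 11, x(14) = 16, x(15) = 17, x(16) = 8, x(17) = 20, x(18) = 4, x(19) = 10, x(20) = 2, x(21) = 5, x(22) = 1, x(23) = 14.
The sequence repeats with period 22.
(3413 - 1) mod 22 = 2, so x(3413) = x(3) = 7.

7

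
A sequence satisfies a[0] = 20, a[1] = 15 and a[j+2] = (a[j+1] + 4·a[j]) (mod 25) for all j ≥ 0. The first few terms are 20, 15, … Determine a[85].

15

Listing terms: a[0] = 20,  a[1] = 15,  a[2] = 20,  a[3] = 5,  a[4] = 10,  a[5] = 5,  a[6] = 20,  a[7] = 15.
The sequence repeats with period 6.
So a[85] = a[0 + ((85-0) mod 6)] = a[1] = 15.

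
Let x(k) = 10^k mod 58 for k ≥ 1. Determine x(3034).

We have x(1) = 10; x(2) = 42; x(3) = 14; x(4) = 24; x(5) = 8; x(6) = 22; x(7) = 46; x(8) = 54; x(9) = 18; x(10) = 6; x(11) = 2; x(12) = 20; x(13) = 26; x(14) = 28; x(15) = 48; x(16) = 16; x(17) = 44; x(18) = 34; x(19) = 50; x(20) = 36; x(21) = 12; x(22) = 4; x(23) = 40; x(24) = 52; x(25) = 56; x(26) = 38; x(27) = 32; x(28) = 30; x(29) = 10.
Since x(29) = x(1) = 10, the sequence is periodic with period 28.
(3034 - 1) mod 28 = 9, so x(3034) = x(10) = 6.

6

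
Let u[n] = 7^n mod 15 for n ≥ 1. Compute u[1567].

We have u[1] = 7; u[2] = 4; u[3] = 13; u[4] = 1; u[5] = 7.
Since u[5] = u[1] = 7, the sequence is periodic with period 4.
(1567 - 1) mod 4 = 2, so u[1567] = u[3] = 13.

13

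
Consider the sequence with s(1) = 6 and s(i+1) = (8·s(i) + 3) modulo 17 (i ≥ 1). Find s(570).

0

Computing terms: s(1) = 6, s(2) = 0, s(3) = 3, s(4) = 10, s(5) = 15, s(6) = 4, s(7) = 1, s(8) = 11, s(9) = 6.
The sequence repeats with period 8.
So s(570) = s(1 + ((570-1) mod 8)) = s(2) = 0.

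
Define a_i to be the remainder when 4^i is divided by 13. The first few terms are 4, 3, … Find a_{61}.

4

Listing terms: a_1 = 4,  a_2 = 3,  a_3 = 12,  a_4 = 9,  a_5 = 10,  a_6 = 1,  a_7 = 4.
The sequence repeats with period 6.
(61 - 1) mod 6 = 0, so a_{61} = a_1 = 4.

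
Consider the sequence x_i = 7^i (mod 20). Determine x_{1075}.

3

We have x_0 = 1,  x_1 = 7,  x_2 = 9,  x_3 = 3,  x_4 = 1.
The sequence repeats with period 4.
(1075 - 0) mod 4 = 3, so x_{1075} = x_3 = 3.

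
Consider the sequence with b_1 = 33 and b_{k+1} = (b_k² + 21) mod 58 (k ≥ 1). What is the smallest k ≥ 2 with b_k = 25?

7

Listing terms: b_1 = 33,  b_2 = 8,  b_3 = 27,  b_4 = 54,  b_5 = 37,  b_6 = 56,  b_7 = 25,  b_8 = 8.
Since b_8 = b_2 = 8, the sequence is eventually periodic: after a pre-period of length 1 it cycles with period 6.
The value 25 first appears (with k ≥ 2) at b_7.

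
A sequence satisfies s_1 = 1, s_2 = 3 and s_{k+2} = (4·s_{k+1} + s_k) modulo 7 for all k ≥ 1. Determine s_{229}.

Listing terms: s_1 = 1, s_2 = 3, s_3 = 6, s_4 = 6, s_5 = 2, s_6 = 0, s_7 = 2, s_8 = 1, s_9 = 6, s_{10} = 4, s_{11} = 1, s_{12} = 1, s_{13} = 5, s_{14} = 0, s_{15} = 5, s_{16} = 6, s_{17} = 1, s_{18} = 3.
The sequence repeats with period 16.
(229 - 1) mod 16 = 4, so s_{229} = s_5 = 2.

2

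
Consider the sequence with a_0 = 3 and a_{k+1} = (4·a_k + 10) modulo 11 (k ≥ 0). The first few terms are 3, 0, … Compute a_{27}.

10

Computing terms: a_0 = 3, a_1 = 0, a_2 = 10, a_3 = 6, a_4 = 1, a_5 = 3.
Since a_5 = a_0 = 3, the sequence is periodic with period 5.
So a_{27} = a_{0 + ((27-0) mod 5)} = a_2 = 10.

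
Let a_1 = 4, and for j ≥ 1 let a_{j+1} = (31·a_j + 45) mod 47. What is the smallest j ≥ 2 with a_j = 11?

30

Computing terms: a_1 = 4, a_2 = 28, a_3 = 20, a_4 = 7, a_5 = 27, a_6 = 36, a_7 = 33, a_8 = 34, a_9 = 18, a_{10} = 39, a_{11} = 32, a_{12} = 3, a_{13} = 44, a_{14} = 46, a_{15} = 14, a_{16} = 9, a_{17} = 42, a_{18} = 31, a_{19} = 19, a_{20} = 23, a_{21} = 6, a_{22} = 43, a_{23} = 15, a_{24} = 40, a_{25} = 16, a_{26} = 24, a_{27} = 37, a_{28} = 17, a_{29} = 8, a_{30} = 11, a_{31} = 10, a_{32} = 26, a_{33} = 5, a_{34} = 12, a_{35} = 41, a_{36} = 0, a_{37} = 45, a_{38} = 30, a_{39} = 35, a_{40} = 2, a_{41} = 13, a_{42} = 25, a_{43} = 21, a_{44} = 38, a_{45} = 1, a_{46} = 29, a_{47} = 4.
Since a_{47} = a_1 = 4, the sequence is periodic with period 46.
The value 11 first appears (with j ≥ 2) at a_{30}.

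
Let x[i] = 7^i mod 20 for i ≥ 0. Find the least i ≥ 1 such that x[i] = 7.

Computing terms: x[0] = 1,  x[1] = 7,  x[2] = 9,  x[3] = 3,  x[4] = 1.
The sequence repeats with period 4.
The value 7 first appears (with i ≥ 1) at x[1].

1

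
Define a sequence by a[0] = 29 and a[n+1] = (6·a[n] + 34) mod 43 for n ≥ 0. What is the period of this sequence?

We have a[0] = 29, a[1] = 36, a[2] = 35, a[3] = 29.
The sequence repeats with period 3.

3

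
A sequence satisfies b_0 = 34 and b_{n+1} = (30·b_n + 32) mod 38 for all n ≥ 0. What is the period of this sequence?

We have b_0 = 34, b_1 = 26, b_2 = 14, b_3 = 34.
The sequence repeats with period 3.

3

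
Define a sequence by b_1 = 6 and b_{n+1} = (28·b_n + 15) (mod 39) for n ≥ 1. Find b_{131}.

Computing terms: b_1 = 6; b_2 = 27; b_3 = 30; b_4 = 36; b_5 = 9; b_6 = 33; b_7 = 3; b_8 = 21; b_9 = 18; b_{10} = 12; b_{11} = 0; b_{12} = 15; b_{13} = 6.
The sequence repeats with period 12.
(131 - 1) mod 12 = 10, so b_{131} = b_{11} = 0.

0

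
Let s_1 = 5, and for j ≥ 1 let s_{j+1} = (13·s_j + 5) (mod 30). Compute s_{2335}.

5

We have s_1 = 5,  s_2 = 10,  s_3 = 15,  s_4 = 20,  s_5 = 25,  s_6 = 0,  s_7 = 5.
Since s_7 = s_1 = 5, the sequence is periodic with period 6.
(2335 - 1) mod 6 = 0, so s_{2335} = s_1 = 5.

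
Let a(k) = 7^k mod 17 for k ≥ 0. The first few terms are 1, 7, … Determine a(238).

a(0) = 1, a(1) = 7, a(2) = 15, a(3) = 3, a(4) = 4, a(5) = 11, a(6) = 9, a(7) = 12, a(8) = 16, a(9) = 10, a(10) = 2, a(11) = 14, a(12) = 13, a(13) = 6, a(14) = 8, a(15) = 5, a(16) = 1.
The sequence repeats with period 16.
(238 - 0) mod 16 = 14, so a(238) = a(14) = 8.

8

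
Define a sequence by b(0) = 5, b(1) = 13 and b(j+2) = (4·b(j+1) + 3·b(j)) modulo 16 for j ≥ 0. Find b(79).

Listing terms: b(0) = 5,  b(1) = 13,  b(2) = 3,  b(3) = 3,  b(4) = 5,  b(5) = 13.
The sequence repeats with period 4.
(79 - 0) mod 4 = 3, so b(79) = b(3) = 3.

3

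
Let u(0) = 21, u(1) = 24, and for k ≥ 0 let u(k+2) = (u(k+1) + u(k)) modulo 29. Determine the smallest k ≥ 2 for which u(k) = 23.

Listing terms: u(0) = 21, u(1) = 24, u(2) = 16, u(3) = 11, u(4) = 27, u(5) = 9, u(6) = 7, u(7) = 16, u(8) = 23, u(9) = 10, u(10) = 4, u(11) = 14, u(12) = 18, u(13) = 3, u(14) = 21, u(15) = 24.
The sequence repeats with period 14.
The value 23 first appears (with k ≥ 2) at u(8).

8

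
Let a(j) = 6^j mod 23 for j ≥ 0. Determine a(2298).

4

Listing terms: a(0) = 1,  a(1) = 6,  a(2) = 13,  a(3) = 9,  a(4) = 8,  a(5) = 2,  a(6) = 12,  a(7) = 3,  a(8) = 18,  a(9) = 16,  a(10) = 4,  a(11) = 1.
Since a(11) = a(0) = 1, the sequence is periodic with period 11.
(2298 - 0) mod 11 = 10, so a(2298) = a(10) = 4.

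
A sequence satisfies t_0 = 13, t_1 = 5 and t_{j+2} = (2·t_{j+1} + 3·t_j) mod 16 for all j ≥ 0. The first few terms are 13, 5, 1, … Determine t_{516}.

We have t_0 = 13, t_1 = 5, t_2 = 1, t_3 = 1, t_4 = 5, t_5 = 13, t_6 = 9, t_7 = 9, t_8 = 13, t_9 = 5.
Since (t_8, t_9) = (t_0, t_1) = (13, 5) (two consecutive terms determine the rest), the sequence is periodic with period 8.
So t_{516} = t_{0 + ((516-0) mod 8)} = t_4 = 5.

5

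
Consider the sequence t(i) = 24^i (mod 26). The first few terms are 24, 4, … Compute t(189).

8

Listing terms: t(1) = 24; t(2) = 4; t(3) = 18; t(4) = 16; t(5) = 20; t(6) = 12; t(7) = 2; t(8) = 22; t(9) = 8; t(10) = 10; t(11) = 6; t(12) = 14; t(13) = 24.
The sequence repeats with period 12.
(189 - 1) mod 12 = 8, so t(189) = t(9) = 8.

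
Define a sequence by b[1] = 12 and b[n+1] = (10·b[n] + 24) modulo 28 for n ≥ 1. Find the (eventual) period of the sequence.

We have b[1] = 12, b[2] = 4, b[3] = 8, b[4] = 20, b[5] = 0, b[6] = 24, b[7] = 12.
Since b[7] = b[1] = 12, the sequence is periodic with period 6.

6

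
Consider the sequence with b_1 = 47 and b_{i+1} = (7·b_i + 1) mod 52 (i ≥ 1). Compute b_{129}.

7

Listing terms: b_1 = 47, b_2 = 18, b_3 = 23, b_4 = 6, b_5 = 43, b_6 = 42, b_7 = 35, b_8 = 38, b_9 = 7, b_{10} = 50, b_{11} = 39, b_{12} = 14, b_{13} = 47.
The sequence repeats with period 12.
So b_{129} = b_{1 + ((129-1) mod 12)} = b_9 = 7.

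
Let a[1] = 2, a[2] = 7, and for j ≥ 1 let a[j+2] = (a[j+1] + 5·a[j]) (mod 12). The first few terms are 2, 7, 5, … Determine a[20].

We have a[1] = 2; a[2] = 7; a[3] = 5; a[4] = 4; a[5] = 5; a[6] = 1; a[7] = 2; a[8] = 7.
The sequence repeats with period 6.
(20 - 1) mod 6 = 1, so a[20] = a[2] = 7.

7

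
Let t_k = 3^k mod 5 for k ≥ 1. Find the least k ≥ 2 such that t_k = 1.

Computing terms: t_1 = 3; t_2 = 4; t_3 = 2; t_4 = 1; t_5 = 3.
The sequence repeats with period 4.
The value 1 first appears (with k ≥ 2) at t_4.

4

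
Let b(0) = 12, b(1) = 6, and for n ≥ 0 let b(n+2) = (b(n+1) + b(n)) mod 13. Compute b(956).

3

We have b(0) = 12; b(1) = 6; b(2) = 5; b(3) = 11; b(4) = 3; b(5) = 1; b(6) = 4; b(7) = 5; b(8) = 9; b(9) = 1; b(10) = 10; b(11) = 11; b(12) = 8; b(13) = 6; b(14) = 1; b(15) = 7; b(16) = 8; b(17) = 2; b(18) = 10; b(19) = 12; b(20) = 9; b(21) = 8; b(22) = 4; b(23) = 12; b(24) = 3; b(25) = 2; b(26) = 5; b(27) = 7; b(28) = 12; b(29) = 6.
Since (b(28), b(29)) = (b(0), b(1)) = (12, 6) (two consecutive terms determine the rest), the sequence is periodic with period 28.
So b(956) = b(0 + ((956-0) mod 28)) = b(4) = 3.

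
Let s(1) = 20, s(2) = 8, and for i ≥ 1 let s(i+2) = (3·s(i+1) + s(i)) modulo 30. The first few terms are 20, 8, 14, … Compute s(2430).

2

s(1) = 20; s(2) = 8; s(3) = 14; s(4) = 20; s(5) = 14; s(6) = 2; s(7) = 20; s(8) = 2; s(9) = 26; s(10) = 20; s(11) = 26; s(12) = 8; s(13) = 20; s(14) = 8.
Since (s(13), s(14)) = (s(1), s(2)) = (20, 8) (two consecutive terms determine the rest), the sequence is periodic with period 12.
(2430 - 1) mod 12 = 5, so s(2430) = s(6) = 2.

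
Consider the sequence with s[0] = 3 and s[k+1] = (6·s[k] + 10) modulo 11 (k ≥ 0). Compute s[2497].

5

Computing terms: s[0] = 3; s[1] = 6; s[2] = 2; s[3] = 0; s[4] = 10; s[5] = 4; s[6] = 1; s[7] = 5; s[8] = 7; s[9] = 8; s[10] = 3.
Since s[10] = s[0] = 3, the sequence is periodic with period 10.
(2497 - 0) mod 10 = 7, so s[2497] = s[7] = 5.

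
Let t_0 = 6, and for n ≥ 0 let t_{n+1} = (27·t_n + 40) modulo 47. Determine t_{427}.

30

Listing terms: t_0 = 6, t_1 = 14, t_2 = 42, t_3 = 46, t_4 = 13, t_5 = 15, t_6 = 22, t_7 = 23, t_8 = 3, t_9 = 27, t_{10} = 17, t_{11} = 29, t_{12} = 24, t_{13} = 30, t_{14} = 4, t_{15} = 7, t_{16} = 41, t_{17} = 19, t_{18} = 36, t_{19} = 25, t_{20} = 10, t_{21} = 28, t_{22} = 44, t_{23} = 6.
The sequence repeats with period 23.
(427 - 0) mod 23 = 13, so t_{427} = t_{13} = 30.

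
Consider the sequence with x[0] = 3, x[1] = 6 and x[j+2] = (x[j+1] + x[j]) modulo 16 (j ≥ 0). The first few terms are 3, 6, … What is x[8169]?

11

We have x[0] = 3,  x[1] = 6,  x[2] = 9,  x[3] = 15,  x[4] = 8,  x[5] = 7,  x[6] = 15,  x[7] = 6,  x[8] = 5,  x[9] = 11,  x[10] = 0,  x[11] = 11,  x[12] = 11,  x[13] = 6,  x[14] = 1,  x[15] = 7,  x[16] = 8,  x[17] = 15,  x[18] = 7,  x[19] = 6,  x[20] = 13,  x[21] = 3,  x[22] = 0,  x[23] = 3,  x[24] = 3,  x[25] = 6.
Since (x[24], x[25]) = (x[0], x[1]) = (3, 6) (two consecutive terms determine the rest), the sequence is periodic with period 24.
(8169 - 0) mod 24 = 9, so x[8169] = x[9] = 11.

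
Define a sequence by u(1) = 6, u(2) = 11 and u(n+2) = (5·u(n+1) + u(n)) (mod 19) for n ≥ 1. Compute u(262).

We have u(1) = 6; u(2) = 11; u(3) = 4; u(4) = 12; u(5) = 7; u(6) = 9; u(7) = 14; u(8) = 3; u(9) = 10; u(10) = 15; u(11) = 9; u(12) = 3; u(13) = 5; u(14) = 9; u(15) = 12; u(16) = 12; u(17) = 15; u(18) = 11; u(19) = 13; u(20) = 0; u(21) = 13; u(22) = 8; u(23) = 15; u(24) = 7; u(25) = 12; u(26) = 10; u(27) = 5; u(28) = 16; u(29) = 9; u(30) = 4; u(31) = 10; u(32) = 16; u(33) = 14; u(34) = 10; u(35) = 7; u(36) = 7; u(37) = 4; u(38) = 8; u(39) = 6; u(40) = 0; u(41) = 6; u(42) = 11.
Since (u(41), u(42)) = (u(1), u(2)) = (6, 11) (two consecutive terms determine the rest), the sequence is periodic with period 40.
(262 - 1) mod 40 = 21, so u(262) = u(22) = 8.

8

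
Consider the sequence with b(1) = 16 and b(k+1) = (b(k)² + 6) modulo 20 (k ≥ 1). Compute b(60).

b(1) = 16; b(2) = 2; b(3) = 10; b(4) = 6; b(5) = 2.
Since b(5) = b(2) = 2, the sequence is eventually periodic: after a pre-period of length 1 it cycles with period 3.
For k ≥ 2, b(k) depends only on (k - 2) mod 3. (60 - 2) mod 3 = 1, so b(60) = b(3) = 10.

10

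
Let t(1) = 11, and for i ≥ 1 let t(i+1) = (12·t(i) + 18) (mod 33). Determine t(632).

6

Computing terms: t(1) = 11; t(2) = 18; t(3) = 3; t(4) = 21; t(5) = 6; t(6) = 24; t(7) = 9; t(8) = 27; t(9) = 12; t(10) = 30; t(11) = 15; t(12) = 0; t(13) = 18.
Since t(13) = t(2) = 18, the sequence is eventually periodic: after a pre-period of length 1 it cycles with period 11.
For i ≥ 2, t(i) depends only on (i - 2) mod 11. (632 - 2) mod 11 = 3, so t(632) = t(5) = 6.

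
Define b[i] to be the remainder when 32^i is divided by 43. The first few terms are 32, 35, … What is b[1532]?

Listing terms: b[1] = 32; b[2] = 35; b[3] = 2; b[4] = 21; b[5] = 27; b[6] = 4; b[7] = 42; b[8] = 11; b[9] = 8; b[10] = 41; b[11] = 22; b[12] = 16; b[13] = 39; b[14] = 1; b[15] = 32.
Since b[15] = b[1] = 32, the sequence is periodic with period 14.
(1532 - 1) mod 14 = 5, so b[1532] = b[6] = 4.

4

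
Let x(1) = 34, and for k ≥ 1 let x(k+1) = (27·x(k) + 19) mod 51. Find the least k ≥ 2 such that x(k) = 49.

7

We have x(1) = 34, x(2) = 19, x(3) = 22, x(4) = 1, x(5) = 46, x(6) = 37, x(7) = 49, x(8) = 16, x(9) = 43, x(10) = 7, x(11) = 4, x(12) = 25, x(13) = 31, x(14) = 40, x(15) = 28, x(16) = 10, x(17) = 34.
The sequence repeats with period 16.
The value 49 first appears (with k ≥ 2) at x(7).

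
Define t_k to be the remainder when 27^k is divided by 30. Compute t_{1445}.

Computing terms: t_0 = 1; t_1 = 27; t_2 = 9; t_3 = 3; t_4 = 21; t_5 = 27.
Since t_5 = t_1 = 27, the sequence is eventually periodic: after a pre-period of length 1 it cycles with period 4.
For k ≥ 1, t_k depends only on (k - 1) mod 4. (1445 - 1) mod 4 = 0, so t_{1445} = t_1 = 27.

27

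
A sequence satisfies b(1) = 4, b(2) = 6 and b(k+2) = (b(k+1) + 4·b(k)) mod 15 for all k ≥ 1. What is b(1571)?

4

We have b(1) = 4,  b(2) = 6,  b(3) = 7,  b(4) = 1,  b(5) = 14,  b(6) = 3,  b(7) = 14,  b(8) = 11,  b(9) = 7,  b(10) = 6,  b(11) = 4,  b(12) = 13,  b(13) = 14,  b(14) = 6,  b(15) = 2,  b(16) = 11,  b(17) = 4,  b(18) = 3,  b(19) = 4,  b(20) = 1,  b(21) = 2,  b(22) = 6,  b(23) = 14,  b(24) = 8,  b(25) = 4,  b(26) = 6.
The sequence repeats with period 24.
(1571 - 1) mod 24 = 10, so b(1571) = b(11) = 4.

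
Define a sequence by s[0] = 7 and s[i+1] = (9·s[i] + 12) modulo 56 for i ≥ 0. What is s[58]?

47

Listing terms: s[0] = 7,  s[1] = 19,  s[2] = 15,  s[3] = 35,  s[4] = 47,  s[5] = 43,  s[6] = 7.
Since s[6] = s[0] = 7, the sequence is periodic with period 6.
(58 - 0) mod 6 = 4, so s[58] = s[4] = 47.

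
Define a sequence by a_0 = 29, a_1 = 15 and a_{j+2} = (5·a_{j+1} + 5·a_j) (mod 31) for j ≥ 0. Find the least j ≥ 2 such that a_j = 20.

We have a_0 = 29, a_1 = 15, a_2 = 3, a_3 = 28, a_4 = 0, a_5 = 16, a_6 = 18, a_7 = 15, a_8 = 10, a_9 = 1, a_{10} = 24, a_{11} = 1, a_{12} = 1, a_{13} = 10, a_{14} = 24, a_{15} = 15, a_{16} = 9, a_{17} = 27, a_{18} = 25, a_{19} = 12, a_{20} = 30, a_{21} = 24, a_{22} = 22, a_{23} = 13, a_{24} = 20, a_{25} = 10, a_{26} = 26, a_{27} = 25, a_{28} = 7, a_{29} = 5, a_{30} = 29, a_{31} = 15.
Since (a_{30}, a_{31}) = (a_0, a_1) = (29, 15) (two consecutive terms determine the rest), the sequence is periodic with period 30.
The value 20 first appears (with j ≥ 2) at a_{24}.

24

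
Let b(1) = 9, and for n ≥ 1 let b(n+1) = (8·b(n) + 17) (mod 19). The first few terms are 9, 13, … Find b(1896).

18

b(1) = 9; b(2) = 13; b(3) = 7; b(4) = 16; b(5) = 12; b(6) = 18; b(7) = 9.
Since b(7) = b(1) = 9, the sequence is periodic with period 6.
(1896 - 1) mod 6 = 5, so b(1896) = b(6) = 18.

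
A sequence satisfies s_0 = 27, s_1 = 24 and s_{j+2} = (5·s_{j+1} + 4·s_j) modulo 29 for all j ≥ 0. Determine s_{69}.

12

We have s_0 = 27, s_1 = 24, s_2 = 25, s_3 = 18, s_4 = 16, s_5 = 7, s_6 = 12, s_7 = 1, s_8 = 24, s_9 = 8, s_{10} = 20, s_{11} = 16, s_{12} = 15, s_{13} = 23, s_{14} = 1, s_{15} = 10, s_{16} = 25, s_{17} = 20, s_{18} = 26, s_{19} = 7, s_{20} = 23, s_{21} = 27, s_{22} = 24.
The sequence repeats with period 21.
(69 - 0) mod 21 = 6, so s_{69} = s_6 = 12.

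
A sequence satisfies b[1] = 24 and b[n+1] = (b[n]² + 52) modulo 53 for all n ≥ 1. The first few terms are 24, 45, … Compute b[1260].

48

Computing terms: b[1] = 24, b[2] = 45, b[3] = 10, b[4] = 46, b[5] = 48, b[6] = 24.
The sequence repeats with period 5.
(1260 - 1) mod 5 = 4, so b[1260] = b[5] = 48.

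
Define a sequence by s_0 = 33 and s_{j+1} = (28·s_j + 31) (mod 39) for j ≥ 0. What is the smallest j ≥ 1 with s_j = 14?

Listing terms: s_0 = 33,  s_1 = 19,  s_2 = 17,  s_3 = 0,  s_4 = 31,  s_5 = 2,  s_6 = 9,  s_7 = 10,  s_8 = 38,  s_9 = 3,  s_{10} = 37,  s_{11} = 14,  s_{12} = 33.
The sequence repeats with period 12.
The value 14 first appears (with j ≥ 1) at s_{11}.

11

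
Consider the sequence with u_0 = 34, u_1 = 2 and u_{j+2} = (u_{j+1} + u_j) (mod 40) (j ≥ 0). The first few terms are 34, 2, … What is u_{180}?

Computing terms: u_0 = 34,  u_1 = 2,  u_2 = 36,  u_3 = 38,  u_4 = 34,  u_5 = 32,  u_6 = 26,  u_7 = 18,  u_8 = 4,  u_9 = 22,  u_{10} = 26,  u_{11} = 8,  u_{12} = 34,  u_{13} = 2.
The sequence repeats with period 12.
So u_{180} = u_{0 + ((180-0) mod 12)} = u_0 = 34.

34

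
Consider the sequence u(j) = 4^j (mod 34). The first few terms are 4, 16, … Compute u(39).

30

u(1) = 4,  u(2) = 16,  u(3) = 30,  u(4) = 18,  u(5) = 4.
The sequence repeats with period 4.
(39 - 1) mod 4 = 2, so u(39) = u(3) = 30.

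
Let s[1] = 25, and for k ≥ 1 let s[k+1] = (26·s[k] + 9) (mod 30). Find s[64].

17

Listing terms: s[1] = 25,  s[2] = 29,  s[3] = 13,  s[4] = 17,  s[5] = 1,  s[6] = 5,  s[7] = 19,  s[8] = 23,  s[9] = 7,  s[10] = 11,  s[11] = 25.
Since s[11] = s[1] = 25, the sequence is periodic with period 10.
(64 - 1) mod 10 = 3, so s[64] = s[4] = 17.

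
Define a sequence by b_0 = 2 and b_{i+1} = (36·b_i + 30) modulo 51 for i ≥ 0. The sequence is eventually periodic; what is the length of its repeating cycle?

8

Listing terms: b_0 = 2; b_1 = 0; b_2 = 30; b_3 = 39; b_4 = 6; b_5 = 42; b_6 = 12; b_7 = 3; b_8 = 36; b_9 = 0.
Since b_9 = b_1 = 0, the sequence is eventually periodic: after a pre-period of length 1 it cycles with period 8.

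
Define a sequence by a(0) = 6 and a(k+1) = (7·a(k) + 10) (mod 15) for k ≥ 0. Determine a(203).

Listing terms: a(0) = 6; a(1) = 7; a(2) = 14; a(3) = 3; a(4) = 1; a(5) = 2; a(6) = 9; a(7) = 13; a(8) = 11; a(9) = 12; a(10) = 4; a(11) = 8; a(12) = 6.
Since a(12) = a(0) = 6, the sequence is periodic with period 12.
(203 - 0) mod 12 = 11, so a(203) = a(11) = 8.

8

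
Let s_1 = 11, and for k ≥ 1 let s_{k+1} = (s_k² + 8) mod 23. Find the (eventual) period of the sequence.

5

s_1 = 11; s_2 = 14; s_3 = 20; s_4 = 17; s_5 = 21; s_6 = 12; s_7 = 14.
Since s_7 = s_2 = 14, the sequence is eventually periodic: after a pre-period of length 1 it cycles with period 5.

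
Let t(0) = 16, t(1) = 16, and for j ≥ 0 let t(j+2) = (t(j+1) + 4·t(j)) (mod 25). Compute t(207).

24

Computing terms: t(0) = 16; t(1) = 16; t(2) = 5; t(3) = 19; t(4) = 14; t(5) = 15; t(6) = 21; t(7) = 6; t(8) = 15; t(9) = 14; t(10) = 24; t(11) = 5; t(12) = 1; t(13) = 21; t(14) = 0; t(15) = 9; t(16) = 9; t(17) = 20; t(18) = 6; t(19) = 11; t(20) = 10; t(21) = 4; t(22) = 19; t(23) = 10; t(24) = 11; t(25) = 1; t(26) = 20; t(27) = 24; t(28) = 4; t(29) = 0; t(30) = 16; t(31) = 16.
Since (t(30), t(31)) = (t(0), t(1)) = (16, 16) (two consecutive terms determine the rest), the sequence is periodic with period 30.
(207 - 0) mod 30 = 27, so t(207) = t(27) = 24.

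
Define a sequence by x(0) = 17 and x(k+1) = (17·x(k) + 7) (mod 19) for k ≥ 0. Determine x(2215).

We have x(0) = 17; x(1) = 11; x(2) = 4; x(3) = 18; x(4) = 9; x(5) = 8; x(6) = 10; x(7) = 6; x(8) = 14; x(9) = 17.
Since x(9) = x(0) = 17, the sequence is periodic with period 9.
(2215 - 0) mod 9 = 1, so x(2215) = x(1) = 11.

11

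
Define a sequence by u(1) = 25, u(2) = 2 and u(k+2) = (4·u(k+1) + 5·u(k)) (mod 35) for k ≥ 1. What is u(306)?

7

Computing terms: u(1) = 25, u(2) = 2, u(3) = 28, u(4) = 17, u(5) = 33, u(6) = 7, u(7) = 18, u(8) = 2, u(9) = 28.
Since (u(8), u(9)) = (u(2), u(3)) = (2, 28) (two consecutive terms determine the rest), the sequence is eventually periodic: after a pre-period of length 1 it cycles with period 6.
For k ≥ 2, u(k) depends only on (k - 2) mod 6. (306 - 2) mod 6 = 4, so u(306) = u(6) = 7.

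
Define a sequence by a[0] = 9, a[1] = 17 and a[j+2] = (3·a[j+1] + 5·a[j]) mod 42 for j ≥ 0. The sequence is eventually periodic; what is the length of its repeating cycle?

Listing terms: a[0] = 9,  a[1] = 17,  a[2] = 12,  a[3] = 37,  a[4] = 3,  a[5] = 26,  a[6] = 9,  a[7] = 31,  a[8] = 12,  a[9] = 23,  a[10] = 3,  a[11] = 40,  a[12] = 9,  a[13] = 17.
The sequence repeats with period 12.

12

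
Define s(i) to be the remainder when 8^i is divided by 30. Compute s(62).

4

We have s(1) = 8,  s(2) = 4,  s(3) = 2,  s(4) = 16,  s(5) = 8.
Since s(5) = s(1) = 8, the sequence is periodic with period 4.
So s(62) = s(1 + ((62-1) mod 4)) = s(2) = 4.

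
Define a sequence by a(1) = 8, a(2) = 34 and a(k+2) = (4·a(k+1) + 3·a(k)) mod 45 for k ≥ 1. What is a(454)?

Listing terms: a(1) = 8,  a(2) = 34,  a(3) = 25,  a(4) = 22,  a(5) = 28,  a(6) = 43,  a(7) = 31,  a(8) = 28,  a(9) = 25,  a(10) = 4,  a(11) = 1,  a(12) = 16,  a(13) = 22,  a(14) = 1,  a(15) = 25,  a(16) = 13,  a(17) = 37,  a(18) = 7,  a(19) = 4,  a(20) = 37,  a(21) = 25,  a(22) = 31,  a(23) = 19,  a(24) = 34,  a(25) = 13,  a(26) = 19,  a(27) = 25,  a(28) = 22.
Since (a(27), a(28)) = (a(3), a(4)) = (25, 22) (two consecutive terms determine the rest), the sequence is eventually periodic: after a pre-period of length 2 it cycles with period 24.
For k ≥ 3, a(k) depends only on (k - 3) mod 24. (454 - 3) mod 24 = 19, so a(454) = a(22) = 31.

31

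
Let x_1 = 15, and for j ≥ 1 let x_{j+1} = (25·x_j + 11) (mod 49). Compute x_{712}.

15

Listing terms: x_1 = 15,  x_2 = 43,  x_3 = 8,  x_4 = 15.
Since x_4 = x_1 = 15, the sequence is periodic with period 3.
So x_{712} = x_{1 + ((712-1) mod 3)} = x_1 = 15.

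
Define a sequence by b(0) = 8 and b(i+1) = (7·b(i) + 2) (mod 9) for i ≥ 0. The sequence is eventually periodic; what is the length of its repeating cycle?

9

We have b(0) = 8, b(1) = 4, b(2) = 3, b(3) = 5, b(4) = 1, b(5) = 0, b(6) = 2, b(7) = 7, b(8) = 6, b(9) = 8.
The sequence repeats with period 9.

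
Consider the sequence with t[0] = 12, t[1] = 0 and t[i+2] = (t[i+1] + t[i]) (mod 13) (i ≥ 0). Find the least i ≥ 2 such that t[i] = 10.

5

We have t[0] = 12,  t[1] = 0,  t[2] = 12,  t[3] = 12,  t[4] = 11,  t[5] = 10,  t[6] = 8,  t[7] = 5,  t[8] = 0,  t[9] = 5,  t[10] = 5,  t[11] = 10,  t[12] = 2,  t[13] = 12,  t[14] = 1,  t[15] = 0,  t[16] = 1,  t[17] = 1,  t[18] = 2,  t[19] = 3,  t[20] = 5,  t[21] = 8,  t[22] = 0,  t[23] = 8,  t[24] = 8,  t[25] = 3,  t[26] = 11,  t[27] = 1,  t[28] = 12,  t[29] = 0.
Since (t[28], t[29]) = (t[0], t[1]) = (12, 0) (two consecutive terms determine the rest), the sequence is periodic with period 28.
The value 10 first appears (with i ≥ 2) at t[5].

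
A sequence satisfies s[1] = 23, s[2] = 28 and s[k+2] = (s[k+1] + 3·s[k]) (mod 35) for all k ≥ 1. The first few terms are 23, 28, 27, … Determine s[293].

Listing terms: s[1] = 23, s[2] = 28, s[3] = 27, s[4] = 6, s[5] = 17, s[6] = 0, s[7] = 16, s[8] = 16, s[9] = 29, s[10] = 7, s[11] = 24, s[12] = 10, s[13] = 12, s[14] = 7, s[15] = 8, s[16] = 29, s[17] = 18, s[18] = 0, s[19] = 19, s[20] = 19, s[21] = 6, s[22] = 28, s[23] = 11, s[24] = 25, s[25] = 23, s[26] = 28.
The sequence repeats with period 24.
So s[293] = s[1 + ((293-1) mod 24)] = s[5] = 17.

17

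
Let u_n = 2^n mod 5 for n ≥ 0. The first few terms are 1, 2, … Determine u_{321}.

2

Computing terms: u_0 = 1,  u_1 = 2,  u_2 = 4,  u_3 = 3,  u_4 = 1.
Since u_4 = u_0 = 1, the sequence is periodic with period 4.
(321 - 0) mod 4 = 1, so u_{321} = u_1 = 2.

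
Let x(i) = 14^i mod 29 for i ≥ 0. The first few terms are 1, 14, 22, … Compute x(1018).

We have x(0) = 1, x(1) = 14, x(2) = 22, x(3) = 18, x(4) = 20, x(5) = 19, x(6) = 5, x(7) = 12, x(8) = 23, x(9) = 3, x(10) = 13, x(11) = 8, x(12) = 25, x(13) = 2, x(14) = 28, x(15) = 15, x(16) = 7, x(17) = 11, x(18) = 9, x(19) = 10, x(20) = 24, x(21) = 17, x(22) = 6, x(23) = 26, x(24) = 16, x(25) = 21, x(26) = 4, x(27) = 27, x(28) = 1.
The sequence repeats with period 28.
So x(1018) = x(0 + ((1018-0) mod 28)) = x(10) = 13.

13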